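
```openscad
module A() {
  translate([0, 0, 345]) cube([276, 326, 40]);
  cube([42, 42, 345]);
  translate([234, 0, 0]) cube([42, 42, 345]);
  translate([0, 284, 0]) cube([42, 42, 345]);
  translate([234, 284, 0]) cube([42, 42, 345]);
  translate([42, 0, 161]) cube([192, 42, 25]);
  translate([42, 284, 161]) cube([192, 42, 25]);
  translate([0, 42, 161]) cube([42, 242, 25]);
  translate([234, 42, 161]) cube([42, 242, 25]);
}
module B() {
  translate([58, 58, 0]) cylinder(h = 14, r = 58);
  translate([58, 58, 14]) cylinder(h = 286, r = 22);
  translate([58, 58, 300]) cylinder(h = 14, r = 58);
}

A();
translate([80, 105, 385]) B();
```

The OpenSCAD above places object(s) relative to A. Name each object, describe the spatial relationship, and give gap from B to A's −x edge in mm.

A is a stool. B is a spool. The spool is on top of the stool, centred. The gap from the spool to the stool's −x edge is 80 mm.

The spool's min-x is at 80; the stool's min-x is 0; gap = 80 mm.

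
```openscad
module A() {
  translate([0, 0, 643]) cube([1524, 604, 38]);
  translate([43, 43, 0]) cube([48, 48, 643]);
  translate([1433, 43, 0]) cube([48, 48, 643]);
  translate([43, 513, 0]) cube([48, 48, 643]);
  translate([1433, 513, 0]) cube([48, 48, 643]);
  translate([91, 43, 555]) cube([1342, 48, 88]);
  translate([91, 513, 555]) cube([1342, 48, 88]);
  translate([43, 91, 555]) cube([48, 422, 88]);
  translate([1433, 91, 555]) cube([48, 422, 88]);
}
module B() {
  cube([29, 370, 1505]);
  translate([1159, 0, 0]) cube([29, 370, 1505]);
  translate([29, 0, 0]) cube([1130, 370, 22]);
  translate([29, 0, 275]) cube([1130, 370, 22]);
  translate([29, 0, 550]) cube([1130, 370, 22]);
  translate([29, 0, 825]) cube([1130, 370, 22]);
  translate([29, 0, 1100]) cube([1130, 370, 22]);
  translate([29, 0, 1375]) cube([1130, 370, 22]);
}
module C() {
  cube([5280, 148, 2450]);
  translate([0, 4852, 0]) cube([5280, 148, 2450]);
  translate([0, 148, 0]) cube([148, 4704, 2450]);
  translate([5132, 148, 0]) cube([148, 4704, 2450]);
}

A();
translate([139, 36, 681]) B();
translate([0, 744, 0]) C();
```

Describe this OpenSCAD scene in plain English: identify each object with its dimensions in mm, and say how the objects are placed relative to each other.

A is a table: top 1524 mm (x) × 604 mm (y), 38 mm thick, upper face at z = 681 mm, on four 48×48 mm square legs, each inset 43 mm from the nearest pair of top edges, running from z = 0 to the bottom of the top. Four apron rails, 48 mm thick and 88 mm tall, run between adjacent legs with their top edges flush with the underside of the top and their outer faces flush with the legs' outer faces.

B is a bookshelf 1188 mm wide overall, 370 mm deep and 1505 mm tall. The two sides are 29 mm thick vertical panels. 6 horizontal shelves of 22 mm thickness span between the inner faces of the sides; the lowest shelf sits on the floor and shelves are stacked with a clear vertical gap of 253 mm between each pair.

C is the wall frame of a small rectangular building: four walls, each 2450 mm tall and 148 mm thick, enclosing a footprint 5280 mm (x) by 5000 mm (y) outside-to-outside, with no floor or roof. The front and back walls (the −y and +y sides) span the full width; the two side walls fit between them.

The bookshelf is on top of the table. The house frame is on the floor beside the table on its +y side.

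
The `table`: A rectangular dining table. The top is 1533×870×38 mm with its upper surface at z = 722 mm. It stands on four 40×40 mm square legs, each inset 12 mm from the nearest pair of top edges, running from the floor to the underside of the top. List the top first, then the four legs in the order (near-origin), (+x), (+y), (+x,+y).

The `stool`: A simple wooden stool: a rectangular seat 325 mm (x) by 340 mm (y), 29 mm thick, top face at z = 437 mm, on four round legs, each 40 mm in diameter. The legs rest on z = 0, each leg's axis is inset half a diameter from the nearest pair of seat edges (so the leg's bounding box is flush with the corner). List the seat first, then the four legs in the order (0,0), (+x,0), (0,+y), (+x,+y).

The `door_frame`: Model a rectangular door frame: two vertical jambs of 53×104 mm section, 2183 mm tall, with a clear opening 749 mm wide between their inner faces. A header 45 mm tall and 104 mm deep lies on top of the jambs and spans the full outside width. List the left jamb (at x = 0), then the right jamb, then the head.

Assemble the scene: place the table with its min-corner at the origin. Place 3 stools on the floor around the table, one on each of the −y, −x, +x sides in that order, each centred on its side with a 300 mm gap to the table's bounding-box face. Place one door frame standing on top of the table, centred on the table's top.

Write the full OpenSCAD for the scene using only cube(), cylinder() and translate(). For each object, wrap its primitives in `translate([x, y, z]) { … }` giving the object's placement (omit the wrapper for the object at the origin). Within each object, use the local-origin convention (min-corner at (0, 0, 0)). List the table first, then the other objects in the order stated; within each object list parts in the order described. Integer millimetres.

translate([0, 0, 684]) cube([1533, 870, 38]);
translate([12, 12, 0]) cube([40, 40, 684]);
translate([1481, 12, 0]) cube([40, 40, 684]);
translate([12, 818, 0]) cube([40, 40, 684]);
translate([1481, 818, 0]) cube([40, 40, 684]);
translate([604, -640, 0]) {
  translate([0, 0, 408]) cube([325, 340, 29]);
  translate([20, 20, 0]) cylinder(h = 408, r = 20);
  translate([305, 20, 0]) cylinder(h = 408, r = 20);
  translate([20, 320, 0]) cylinder(h = 408, r = 20);
  translate([305, 320, 0]) cylinder(h = 408, r = 20);
}
translate([-625, 265, 0]) {
  translate([0, 0, 408]) cube([325, 340, 29]);
  translate([20, 20, 0]) cylinder(h = 408, r = 20);
  translate([305, 20, 0]) cylinder(h = 408, r = 20);
  translate([20, 320, 0]) cylinder(h = 408, r = 20);
  translate([305, 320, 0]) cylinder(h = 408, r = 20);
}
translate([1833, 265, 0]) {
  translate([0, 0, 408]) cube([325, 340, 29]);
  translate([20, 20, 0]) cylinder(h = 408, r = 20);
  translate([305, 20, 0]) cylinder(h = 408, r = 20);
  translate([20, 320, 0]) cylinder(h = 408, r = 20);
  translate([305, 320, 0]) cylinder(h = 408, r = 20);
}
translate([339, 383, 722]) {
  cube([53, 104, 2183]);
  translate([802, 0, 0]) cube([53, 104, 2183]);
  translate([0, 0, 2183]) cube([855, 104, 45]);
}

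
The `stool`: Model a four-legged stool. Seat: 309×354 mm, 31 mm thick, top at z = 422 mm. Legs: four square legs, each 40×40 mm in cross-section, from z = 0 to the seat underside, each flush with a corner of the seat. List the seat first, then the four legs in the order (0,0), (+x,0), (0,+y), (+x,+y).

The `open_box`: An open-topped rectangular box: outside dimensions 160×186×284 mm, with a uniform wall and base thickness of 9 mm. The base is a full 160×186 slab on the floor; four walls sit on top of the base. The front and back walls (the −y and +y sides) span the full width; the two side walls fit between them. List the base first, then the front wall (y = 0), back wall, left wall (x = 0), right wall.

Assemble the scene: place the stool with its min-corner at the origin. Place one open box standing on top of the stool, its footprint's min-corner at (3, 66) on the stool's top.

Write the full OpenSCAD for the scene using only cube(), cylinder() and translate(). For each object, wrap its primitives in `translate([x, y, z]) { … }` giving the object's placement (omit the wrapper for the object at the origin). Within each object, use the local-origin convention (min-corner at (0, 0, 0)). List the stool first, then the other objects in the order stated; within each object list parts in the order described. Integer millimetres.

translate([0, 0, 391]) cube([309, 354, 31]);
cube([40, 40, 391]);
translate([269, 0, 0]) cube([40, 40, 391]);
translate([0, 314, 0]) cube([40, 40, 391]);
translate([269, 314, 0]) cube([40, 40, 391]);
translate([3, 66, 422]) {
  cube([160, 186, 9]);
  translate([0, 0, 9]) cube([160, 9, 275]);
  translate([0, 177, 9]) cube([160, 9, 275]);
  translate([0, 9, 9]) cube([9, 168, 275]);
  translate([151, 9, 9]) cube([9, 168, 275]);
}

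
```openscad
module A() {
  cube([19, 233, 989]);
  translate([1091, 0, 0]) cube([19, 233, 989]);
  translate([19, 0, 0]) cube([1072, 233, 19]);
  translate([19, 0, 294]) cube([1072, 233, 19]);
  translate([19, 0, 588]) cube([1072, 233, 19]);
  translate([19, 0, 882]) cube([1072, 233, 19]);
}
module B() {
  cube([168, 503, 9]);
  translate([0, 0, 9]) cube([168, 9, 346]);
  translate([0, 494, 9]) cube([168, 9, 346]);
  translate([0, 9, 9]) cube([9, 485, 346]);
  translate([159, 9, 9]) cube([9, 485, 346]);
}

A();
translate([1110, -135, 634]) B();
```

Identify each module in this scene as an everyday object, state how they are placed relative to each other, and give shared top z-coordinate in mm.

Both tops at z = 989 mm.

A is a bookshelf. B is an open box. The open box is beside the bookshelf with their tops flush at z = 989. The shared top z-coordinate is 989 mm.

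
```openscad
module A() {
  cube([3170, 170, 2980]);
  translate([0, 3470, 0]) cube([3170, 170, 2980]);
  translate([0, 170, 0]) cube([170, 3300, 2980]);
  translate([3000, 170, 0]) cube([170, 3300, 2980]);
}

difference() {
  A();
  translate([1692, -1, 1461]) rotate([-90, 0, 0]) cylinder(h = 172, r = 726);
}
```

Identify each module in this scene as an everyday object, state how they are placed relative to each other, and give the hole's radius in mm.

The subtracted cylinder has r = 726 mm.

A is a house frame. The house frame has a circular hole through its front wall. The hole's radius is 726 mm.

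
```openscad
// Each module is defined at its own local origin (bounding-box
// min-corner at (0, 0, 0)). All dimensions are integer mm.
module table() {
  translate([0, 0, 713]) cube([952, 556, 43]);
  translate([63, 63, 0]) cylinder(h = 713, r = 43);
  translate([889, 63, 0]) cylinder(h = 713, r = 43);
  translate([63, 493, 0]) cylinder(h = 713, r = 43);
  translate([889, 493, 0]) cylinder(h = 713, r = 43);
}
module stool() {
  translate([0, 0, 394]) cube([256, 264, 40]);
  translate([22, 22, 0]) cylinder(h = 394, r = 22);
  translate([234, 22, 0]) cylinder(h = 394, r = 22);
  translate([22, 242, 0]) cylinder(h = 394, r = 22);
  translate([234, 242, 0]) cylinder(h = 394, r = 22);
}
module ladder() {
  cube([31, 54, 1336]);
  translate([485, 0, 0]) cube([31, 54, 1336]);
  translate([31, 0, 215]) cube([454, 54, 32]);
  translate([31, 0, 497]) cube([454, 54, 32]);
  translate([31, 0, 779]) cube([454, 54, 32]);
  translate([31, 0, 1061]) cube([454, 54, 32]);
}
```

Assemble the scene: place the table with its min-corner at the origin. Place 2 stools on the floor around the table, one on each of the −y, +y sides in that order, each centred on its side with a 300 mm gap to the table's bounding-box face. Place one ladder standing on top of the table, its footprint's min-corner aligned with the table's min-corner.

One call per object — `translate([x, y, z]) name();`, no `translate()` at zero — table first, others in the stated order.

table();
translate([348, -564, 0]) stool();
translate([348, 856, 0]) stool();
translate([0, 0, 756]) ladder();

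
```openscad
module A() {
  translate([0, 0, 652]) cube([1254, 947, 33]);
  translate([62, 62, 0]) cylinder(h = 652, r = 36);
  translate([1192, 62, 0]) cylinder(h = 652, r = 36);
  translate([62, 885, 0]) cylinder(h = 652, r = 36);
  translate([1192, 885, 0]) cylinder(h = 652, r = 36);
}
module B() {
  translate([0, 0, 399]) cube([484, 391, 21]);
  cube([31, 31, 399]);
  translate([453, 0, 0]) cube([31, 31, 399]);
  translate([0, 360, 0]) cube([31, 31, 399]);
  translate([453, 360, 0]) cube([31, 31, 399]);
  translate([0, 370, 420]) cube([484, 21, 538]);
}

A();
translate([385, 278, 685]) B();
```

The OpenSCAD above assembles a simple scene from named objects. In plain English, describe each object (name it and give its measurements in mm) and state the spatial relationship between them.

A is a rectangular dining table. The top is 1254×947×33 mm with its upper surface at z = 685 mm. It stands on four round legs of 72 mm diameter, each leg's bounding box inset 26 mm from the nearest pair of top edges, running from the floor to the underside of the top.

B is a chair: 484×391 mm seat, 21 mm thick, top at z = 420 mm, on four 31 mm square corner legs flush with the seat edges. A 21 mm thick backrest slab spans the full seat width, extending 538 mm above the seat top, its back face flush with the seat's +y edge.

The chair is on top of the table, centred.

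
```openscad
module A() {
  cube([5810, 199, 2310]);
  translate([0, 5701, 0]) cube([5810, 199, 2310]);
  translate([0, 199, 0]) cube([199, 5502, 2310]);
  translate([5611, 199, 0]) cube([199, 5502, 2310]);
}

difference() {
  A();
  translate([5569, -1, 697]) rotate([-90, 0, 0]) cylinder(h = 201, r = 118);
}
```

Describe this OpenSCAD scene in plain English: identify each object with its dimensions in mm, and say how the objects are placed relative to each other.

A is the wall frame of a small rectangular building: four walls, each 2310 mm tall and 199 mm thick, enclosing a footprint 5810 mm (x) by 5900 mm (y) outside-to-outside, with no floor or roof. The front and back walls (the −y and +y sides) span the full width; the two side walls fit between them.

The house frame has a circular hole of radius 118 mm through its front wall, centred at (x = 5569, z = 697).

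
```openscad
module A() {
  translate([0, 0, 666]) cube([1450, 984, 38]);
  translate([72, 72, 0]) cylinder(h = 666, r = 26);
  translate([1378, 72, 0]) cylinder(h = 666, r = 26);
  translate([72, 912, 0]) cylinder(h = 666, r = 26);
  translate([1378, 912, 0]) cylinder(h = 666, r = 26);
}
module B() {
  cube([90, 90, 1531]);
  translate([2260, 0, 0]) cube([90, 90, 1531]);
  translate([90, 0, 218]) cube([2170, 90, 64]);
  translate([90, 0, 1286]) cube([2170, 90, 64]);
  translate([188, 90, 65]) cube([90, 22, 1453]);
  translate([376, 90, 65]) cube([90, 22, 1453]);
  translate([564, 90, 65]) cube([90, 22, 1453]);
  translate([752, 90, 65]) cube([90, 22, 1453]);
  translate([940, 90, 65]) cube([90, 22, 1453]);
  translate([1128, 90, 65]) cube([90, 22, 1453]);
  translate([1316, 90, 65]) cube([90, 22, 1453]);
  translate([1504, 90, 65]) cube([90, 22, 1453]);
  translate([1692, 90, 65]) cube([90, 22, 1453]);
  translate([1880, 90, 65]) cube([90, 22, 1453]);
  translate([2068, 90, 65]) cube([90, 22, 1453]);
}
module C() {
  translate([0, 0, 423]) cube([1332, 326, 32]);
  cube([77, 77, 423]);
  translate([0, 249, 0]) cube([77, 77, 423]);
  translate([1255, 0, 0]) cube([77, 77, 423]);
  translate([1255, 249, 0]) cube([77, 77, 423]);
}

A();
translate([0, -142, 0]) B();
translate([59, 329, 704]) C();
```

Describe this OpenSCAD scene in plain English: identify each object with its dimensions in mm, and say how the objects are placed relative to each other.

A is a table with a 1450×984 mm rectangular top, 38 mm thick, top surface at z = 704 mm, supported by four round legs of 52 mm diameter, each leg's bounding box inset 46 mm from the nearest pair of top edges, running from the floor.

B is a fence section. Two 90×90 mm posts, 1531 mm tall, stand on the floor with a clear span of 2170 mm between their inner faces. Two horizontal rails of 90×64 mm section span the gap between the posts with their undersides at z = 218 mm and z = 1286 mm, flush with the posts' −y face. 11 pickets, each 90 mm wide, 22 mm thick and 1453 mm tall, are fixed to the +y face of the rails with their bottoms at z = 65 mm, evenly spaced across the span with equal gaps (rounded down to the nearest mm) at the −x end and between each pair — any rounding remainder accumulates at the +x end.

C is a long wooden bench with a 1332 mm (x) × 326 mm (y) seat, 32 mm thick, its top surface 455 mm above the floor. Four 77 mm square legs at the seat corners, flush with the edges, run from z = 0 to the seat underside.

The fence section is on the floor beside the table on its −y side. The bench is on top of the table, centred.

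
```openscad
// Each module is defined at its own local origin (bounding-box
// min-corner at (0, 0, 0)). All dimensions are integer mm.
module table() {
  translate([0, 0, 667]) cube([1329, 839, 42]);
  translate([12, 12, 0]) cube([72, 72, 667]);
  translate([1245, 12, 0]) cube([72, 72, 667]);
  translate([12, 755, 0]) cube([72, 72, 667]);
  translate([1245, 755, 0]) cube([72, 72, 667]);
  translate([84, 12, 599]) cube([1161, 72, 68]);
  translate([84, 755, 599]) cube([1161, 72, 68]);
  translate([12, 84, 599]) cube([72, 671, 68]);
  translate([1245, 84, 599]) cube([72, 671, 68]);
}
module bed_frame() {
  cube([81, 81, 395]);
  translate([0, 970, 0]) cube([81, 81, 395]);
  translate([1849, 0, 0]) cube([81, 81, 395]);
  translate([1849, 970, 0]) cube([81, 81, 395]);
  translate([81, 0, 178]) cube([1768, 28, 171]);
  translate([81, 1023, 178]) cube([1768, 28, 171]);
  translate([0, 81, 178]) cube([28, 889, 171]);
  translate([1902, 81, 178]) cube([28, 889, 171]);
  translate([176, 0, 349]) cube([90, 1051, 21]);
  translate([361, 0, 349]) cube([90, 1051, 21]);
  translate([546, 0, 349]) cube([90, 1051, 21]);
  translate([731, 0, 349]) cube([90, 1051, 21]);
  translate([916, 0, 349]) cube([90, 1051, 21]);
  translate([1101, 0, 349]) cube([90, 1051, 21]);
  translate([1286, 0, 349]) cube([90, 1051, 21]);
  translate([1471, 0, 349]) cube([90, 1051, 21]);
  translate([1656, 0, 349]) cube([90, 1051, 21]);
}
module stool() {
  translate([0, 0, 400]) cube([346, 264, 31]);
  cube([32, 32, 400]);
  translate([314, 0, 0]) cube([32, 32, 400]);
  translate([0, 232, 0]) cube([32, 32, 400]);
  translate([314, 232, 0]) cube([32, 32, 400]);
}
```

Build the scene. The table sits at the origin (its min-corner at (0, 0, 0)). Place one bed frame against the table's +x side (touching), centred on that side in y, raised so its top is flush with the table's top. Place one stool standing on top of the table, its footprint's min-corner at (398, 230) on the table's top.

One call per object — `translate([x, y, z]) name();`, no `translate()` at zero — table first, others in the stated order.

table();
translate([1329, -106, 314]) bed_frame();
translate([398, 230, 709]) stool();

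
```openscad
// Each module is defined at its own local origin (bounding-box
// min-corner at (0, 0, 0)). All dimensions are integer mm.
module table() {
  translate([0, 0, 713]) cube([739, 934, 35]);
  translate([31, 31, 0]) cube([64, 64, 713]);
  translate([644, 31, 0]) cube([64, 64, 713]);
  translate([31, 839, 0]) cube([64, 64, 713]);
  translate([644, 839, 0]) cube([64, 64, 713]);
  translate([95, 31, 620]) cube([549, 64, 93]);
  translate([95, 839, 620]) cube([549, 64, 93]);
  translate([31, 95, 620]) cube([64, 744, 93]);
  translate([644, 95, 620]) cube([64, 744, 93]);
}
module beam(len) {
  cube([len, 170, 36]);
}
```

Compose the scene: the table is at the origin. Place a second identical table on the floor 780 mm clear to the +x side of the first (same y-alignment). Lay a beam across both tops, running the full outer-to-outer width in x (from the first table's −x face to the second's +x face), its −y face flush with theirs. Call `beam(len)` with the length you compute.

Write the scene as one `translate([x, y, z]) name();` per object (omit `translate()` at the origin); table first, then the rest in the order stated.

table();
translate([1519, 0, 0]) table();
translate([0, 0, 748]) beam(2258);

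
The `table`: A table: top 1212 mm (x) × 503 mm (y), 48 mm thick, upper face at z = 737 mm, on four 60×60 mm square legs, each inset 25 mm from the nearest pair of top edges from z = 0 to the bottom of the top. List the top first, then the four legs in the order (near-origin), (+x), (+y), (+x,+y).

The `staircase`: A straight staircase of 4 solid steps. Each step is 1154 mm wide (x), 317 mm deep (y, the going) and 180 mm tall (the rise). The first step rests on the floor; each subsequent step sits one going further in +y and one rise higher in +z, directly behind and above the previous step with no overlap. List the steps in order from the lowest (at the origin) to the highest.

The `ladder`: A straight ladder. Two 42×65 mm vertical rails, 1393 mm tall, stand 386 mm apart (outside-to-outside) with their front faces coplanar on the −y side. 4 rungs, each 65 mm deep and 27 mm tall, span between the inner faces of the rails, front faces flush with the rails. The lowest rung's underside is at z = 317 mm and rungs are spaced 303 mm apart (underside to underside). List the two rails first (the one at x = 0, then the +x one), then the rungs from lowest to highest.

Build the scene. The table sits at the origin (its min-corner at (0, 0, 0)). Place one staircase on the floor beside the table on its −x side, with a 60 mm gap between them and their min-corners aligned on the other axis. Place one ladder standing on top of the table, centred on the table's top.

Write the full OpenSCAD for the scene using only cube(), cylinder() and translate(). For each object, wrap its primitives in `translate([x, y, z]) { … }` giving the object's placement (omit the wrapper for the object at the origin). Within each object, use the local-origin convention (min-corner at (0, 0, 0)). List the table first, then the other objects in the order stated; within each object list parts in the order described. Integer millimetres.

translate([0, 0, 689]) cube([1212, 503, 48]);
translate([25, 25, 0]) cube([60, 60, 689]);
translate([1127, 25, 0]) cube([60, 60, 689]);
translate([25, 418, 0]) cube([60, 60, 689]);
translate([1127, 418, 0]) cube([60, 60, 689]);
translate([-1214, 0, 0]) {
  cube([1154, 317, 180]);
  translate([0, 317, 180]) cube([1154, 317, 180]);
  translate([0, 634, 360]) cube([1154, 317, 180]);
  translate([0, 951, 540]) cube([1154, 317, 180]);
}
translate([413, 219, 737]) {
  cube([42, 65, 1393]);
  translate([344, 0, 0]) cube([42, 65, 1393]);
  translate([42, 0, 317]) cube([302, 65, 27]);
  translate([42, 0, 620]) cube([302, 65, 27]);
  translate([42, 0, 923]) cube([302, 65, 27]);
  translate([42, 0, 1226]) cube([302, 65, 27]);
}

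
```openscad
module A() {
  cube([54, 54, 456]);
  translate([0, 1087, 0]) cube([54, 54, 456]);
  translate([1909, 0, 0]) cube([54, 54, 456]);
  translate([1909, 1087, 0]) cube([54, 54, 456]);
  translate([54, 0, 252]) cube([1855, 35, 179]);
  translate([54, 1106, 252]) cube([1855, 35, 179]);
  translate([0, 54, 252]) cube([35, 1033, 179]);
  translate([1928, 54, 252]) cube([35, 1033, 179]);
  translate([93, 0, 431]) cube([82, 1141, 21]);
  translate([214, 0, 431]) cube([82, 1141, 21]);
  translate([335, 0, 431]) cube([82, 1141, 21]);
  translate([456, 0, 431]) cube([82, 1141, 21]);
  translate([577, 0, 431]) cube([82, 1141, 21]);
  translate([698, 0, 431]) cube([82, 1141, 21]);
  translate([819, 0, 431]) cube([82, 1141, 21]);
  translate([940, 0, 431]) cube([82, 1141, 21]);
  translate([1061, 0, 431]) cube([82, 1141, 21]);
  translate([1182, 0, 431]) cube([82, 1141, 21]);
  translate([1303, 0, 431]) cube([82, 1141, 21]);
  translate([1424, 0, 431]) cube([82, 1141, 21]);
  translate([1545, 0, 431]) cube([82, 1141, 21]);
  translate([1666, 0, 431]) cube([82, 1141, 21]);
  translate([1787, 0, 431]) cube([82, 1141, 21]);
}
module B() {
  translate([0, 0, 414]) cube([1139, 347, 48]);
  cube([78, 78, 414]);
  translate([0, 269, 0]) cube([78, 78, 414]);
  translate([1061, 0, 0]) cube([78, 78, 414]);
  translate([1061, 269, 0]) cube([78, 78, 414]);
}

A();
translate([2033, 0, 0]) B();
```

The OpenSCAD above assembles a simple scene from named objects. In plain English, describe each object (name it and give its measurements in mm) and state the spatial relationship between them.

A is a bed frame 1963 mm long (x) by 1141 mm wide (y). Four 54×54 mm corner posts, 456 mm tall, at the corners of the footprint. Four rails of 35 mm thickness and 179 mm height run between adjacent posts with their undersides at z = 252 mm, their outer faces flush with the outside of the frame (the two x-running rails run between the posts' inner faces; the two y-running rails run between the posts' inner faces). 15 slats, each 82 mm wide (x) and 21 mm thick, lie across the top of the two x-running rails, running the full 1141 mm width of the frame in y; the slats are evenly spaced along x between the inner faces of the end posts with equal gaps (rounded down to the nearest mm) at the −x end and between each pair — any rounding remainder accumulates at the +x end.

B is a bench: a 1139×347 mm seat slab, 48 mm thick, top at z = 462 mm, on four 78×78 mm square legs flush with the seat corners and standing on z = 0.

The bench is on the floor beside the bed frame on its +x side.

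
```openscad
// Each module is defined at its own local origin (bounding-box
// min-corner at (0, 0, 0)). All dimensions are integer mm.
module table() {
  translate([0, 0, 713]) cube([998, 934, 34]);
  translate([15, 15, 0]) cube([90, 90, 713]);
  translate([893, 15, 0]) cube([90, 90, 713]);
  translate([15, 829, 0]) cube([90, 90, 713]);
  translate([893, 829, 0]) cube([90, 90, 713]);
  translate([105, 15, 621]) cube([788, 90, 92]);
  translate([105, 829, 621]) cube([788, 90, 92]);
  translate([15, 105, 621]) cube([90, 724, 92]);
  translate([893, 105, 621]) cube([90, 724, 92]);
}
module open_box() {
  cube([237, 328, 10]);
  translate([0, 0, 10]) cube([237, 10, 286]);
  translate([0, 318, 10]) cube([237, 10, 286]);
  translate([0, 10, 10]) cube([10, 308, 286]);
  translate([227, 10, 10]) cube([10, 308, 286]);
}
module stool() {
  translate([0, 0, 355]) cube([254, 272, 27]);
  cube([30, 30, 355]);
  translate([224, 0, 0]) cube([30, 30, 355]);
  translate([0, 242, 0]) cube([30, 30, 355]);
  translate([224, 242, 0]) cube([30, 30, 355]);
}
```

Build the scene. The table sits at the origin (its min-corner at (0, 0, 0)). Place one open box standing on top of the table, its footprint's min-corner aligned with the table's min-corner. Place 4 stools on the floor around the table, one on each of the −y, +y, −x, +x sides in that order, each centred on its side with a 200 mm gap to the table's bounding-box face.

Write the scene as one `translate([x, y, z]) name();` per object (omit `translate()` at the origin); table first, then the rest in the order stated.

table();
translate([0, 0, 747]) open_box();
translate([372, -472, 0]) stool();
translate([372, 1134, 0]) stool();
translate([-454, 331, 0]) stool();
translate([1198, 331, 0]) stool();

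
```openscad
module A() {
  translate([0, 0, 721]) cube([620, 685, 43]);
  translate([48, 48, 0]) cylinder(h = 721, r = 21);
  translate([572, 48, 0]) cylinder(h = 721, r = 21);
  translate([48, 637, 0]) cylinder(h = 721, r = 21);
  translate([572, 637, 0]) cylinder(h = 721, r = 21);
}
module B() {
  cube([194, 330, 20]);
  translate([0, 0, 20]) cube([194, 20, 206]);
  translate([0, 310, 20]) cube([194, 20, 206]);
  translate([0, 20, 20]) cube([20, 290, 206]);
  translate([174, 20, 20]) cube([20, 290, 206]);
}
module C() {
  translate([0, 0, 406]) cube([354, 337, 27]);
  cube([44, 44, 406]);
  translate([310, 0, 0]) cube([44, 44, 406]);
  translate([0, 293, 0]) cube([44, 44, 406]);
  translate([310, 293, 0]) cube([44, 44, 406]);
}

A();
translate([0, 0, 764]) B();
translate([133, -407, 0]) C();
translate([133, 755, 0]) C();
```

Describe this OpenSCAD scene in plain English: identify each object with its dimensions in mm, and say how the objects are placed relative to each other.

A is a rectangular dining table. The top is 620×685×43 mm with its upper surface at z = 764 mm. It stands on four round legs of 42 mm diameter, each leg's bounding box inset 27 mm from the nearest pair of top edges, running from the floor to the underside of the top.

B is an open storage box with external size 194×330×226 mm and wall thickness 20 mm (the base is also 20 mm thick). The base covers the whole footprint; the four walls stand on the base, with the y-facing walls full-width and the x-facing walls fitting between their inner faces.

C is a four-legged stool. The seat is 354×337 mm, 27 mm thick, top at z = 433 mm. It stands on four square legs, each 44×44 mm in cross-section, from z = 0 to the seat underside, each flush with a corner of the seat.

The open box is on top of the table. Two stools sit around the table at the −y, +y sides.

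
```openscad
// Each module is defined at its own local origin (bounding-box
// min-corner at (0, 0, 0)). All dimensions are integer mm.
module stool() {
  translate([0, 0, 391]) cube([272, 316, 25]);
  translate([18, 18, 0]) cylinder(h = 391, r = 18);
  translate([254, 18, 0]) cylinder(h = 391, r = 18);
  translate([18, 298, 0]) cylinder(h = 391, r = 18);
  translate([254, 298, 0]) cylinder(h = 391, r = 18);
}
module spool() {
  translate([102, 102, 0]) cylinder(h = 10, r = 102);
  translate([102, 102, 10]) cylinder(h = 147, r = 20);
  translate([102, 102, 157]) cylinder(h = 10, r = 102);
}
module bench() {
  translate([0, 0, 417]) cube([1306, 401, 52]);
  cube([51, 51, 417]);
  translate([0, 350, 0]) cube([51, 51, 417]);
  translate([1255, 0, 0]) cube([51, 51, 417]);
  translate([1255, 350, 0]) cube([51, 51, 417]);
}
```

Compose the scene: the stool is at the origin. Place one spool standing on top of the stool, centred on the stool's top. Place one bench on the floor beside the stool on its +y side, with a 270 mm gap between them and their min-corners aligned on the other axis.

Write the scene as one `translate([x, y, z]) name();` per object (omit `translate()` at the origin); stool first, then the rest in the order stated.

stool();
translate([34, 56, 416]) spool();
translate([0, 586, 0]) bench();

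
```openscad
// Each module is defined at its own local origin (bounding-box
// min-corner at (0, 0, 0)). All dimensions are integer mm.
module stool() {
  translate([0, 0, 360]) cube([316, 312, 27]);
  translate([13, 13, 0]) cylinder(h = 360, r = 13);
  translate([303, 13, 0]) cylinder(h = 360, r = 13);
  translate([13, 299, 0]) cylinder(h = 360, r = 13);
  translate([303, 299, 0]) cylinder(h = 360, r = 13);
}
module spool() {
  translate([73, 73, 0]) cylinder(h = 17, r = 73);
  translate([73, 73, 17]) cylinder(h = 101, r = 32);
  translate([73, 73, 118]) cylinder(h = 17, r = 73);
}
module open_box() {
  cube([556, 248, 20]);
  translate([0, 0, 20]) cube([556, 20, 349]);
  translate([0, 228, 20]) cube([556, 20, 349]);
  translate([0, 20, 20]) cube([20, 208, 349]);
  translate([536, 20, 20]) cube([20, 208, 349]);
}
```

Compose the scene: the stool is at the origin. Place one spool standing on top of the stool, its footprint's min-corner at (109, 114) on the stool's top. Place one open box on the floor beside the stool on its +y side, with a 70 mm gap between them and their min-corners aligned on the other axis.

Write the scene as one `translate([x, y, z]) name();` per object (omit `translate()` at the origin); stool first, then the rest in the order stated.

stool();
translate([109, 114, 387]) spool();
translate([0, 382, 0]) open_box();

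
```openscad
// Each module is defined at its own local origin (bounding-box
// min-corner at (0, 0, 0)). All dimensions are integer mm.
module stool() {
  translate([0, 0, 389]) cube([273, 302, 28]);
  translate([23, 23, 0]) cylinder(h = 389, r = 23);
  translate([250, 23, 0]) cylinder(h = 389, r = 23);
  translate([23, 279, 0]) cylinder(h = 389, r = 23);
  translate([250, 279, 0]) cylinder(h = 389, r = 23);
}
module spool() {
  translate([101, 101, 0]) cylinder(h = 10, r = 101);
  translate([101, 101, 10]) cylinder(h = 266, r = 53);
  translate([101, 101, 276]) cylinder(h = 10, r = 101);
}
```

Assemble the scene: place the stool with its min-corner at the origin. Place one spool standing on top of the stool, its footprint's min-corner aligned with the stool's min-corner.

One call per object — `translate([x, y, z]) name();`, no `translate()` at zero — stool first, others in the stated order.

stool();
translate([0, 0, 417]) spool();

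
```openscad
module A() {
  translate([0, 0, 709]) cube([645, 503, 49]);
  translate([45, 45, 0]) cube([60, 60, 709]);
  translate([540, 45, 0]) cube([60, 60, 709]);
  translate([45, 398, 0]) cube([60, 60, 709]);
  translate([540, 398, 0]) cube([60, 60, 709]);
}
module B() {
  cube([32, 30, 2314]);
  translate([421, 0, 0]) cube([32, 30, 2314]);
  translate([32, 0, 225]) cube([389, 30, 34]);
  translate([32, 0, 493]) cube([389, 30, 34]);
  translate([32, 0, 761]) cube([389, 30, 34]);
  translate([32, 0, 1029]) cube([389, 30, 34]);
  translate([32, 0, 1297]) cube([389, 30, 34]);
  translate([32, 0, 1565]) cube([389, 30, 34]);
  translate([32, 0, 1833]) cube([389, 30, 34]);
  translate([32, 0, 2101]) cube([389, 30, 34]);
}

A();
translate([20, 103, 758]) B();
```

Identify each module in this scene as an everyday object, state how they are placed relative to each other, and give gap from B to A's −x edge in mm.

The ladder's min-x is at 20; the table's min-x is 0; gap = 20 mm.

A is a table. B is a ladder. The ladder is on top of the table. The gap from the ladder to the table's −x edge is 20 mm.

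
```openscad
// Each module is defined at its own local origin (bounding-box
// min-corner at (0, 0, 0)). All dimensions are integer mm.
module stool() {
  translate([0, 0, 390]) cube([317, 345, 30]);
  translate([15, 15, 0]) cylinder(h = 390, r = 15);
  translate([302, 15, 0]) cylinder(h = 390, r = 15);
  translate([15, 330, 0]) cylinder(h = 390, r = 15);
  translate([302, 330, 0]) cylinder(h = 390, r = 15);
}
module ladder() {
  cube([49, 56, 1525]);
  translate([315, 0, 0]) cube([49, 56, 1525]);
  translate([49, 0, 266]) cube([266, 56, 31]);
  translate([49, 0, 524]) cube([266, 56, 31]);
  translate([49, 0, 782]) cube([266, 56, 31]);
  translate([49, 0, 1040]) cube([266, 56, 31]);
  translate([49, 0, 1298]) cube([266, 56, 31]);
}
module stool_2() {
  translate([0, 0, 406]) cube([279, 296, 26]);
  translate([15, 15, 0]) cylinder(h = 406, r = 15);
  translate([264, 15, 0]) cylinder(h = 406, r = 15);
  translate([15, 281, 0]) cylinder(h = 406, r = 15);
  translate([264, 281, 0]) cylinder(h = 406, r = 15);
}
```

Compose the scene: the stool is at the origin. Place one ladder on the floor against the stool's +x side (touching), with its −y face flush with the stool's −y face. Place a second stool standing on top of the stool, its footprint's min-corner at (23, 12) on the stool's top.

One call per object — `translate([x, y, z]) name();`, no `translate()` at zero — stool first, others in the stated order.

stool();
translate([317, 0, 0]) ladder();
translate([23, 12, 420]) stool_2();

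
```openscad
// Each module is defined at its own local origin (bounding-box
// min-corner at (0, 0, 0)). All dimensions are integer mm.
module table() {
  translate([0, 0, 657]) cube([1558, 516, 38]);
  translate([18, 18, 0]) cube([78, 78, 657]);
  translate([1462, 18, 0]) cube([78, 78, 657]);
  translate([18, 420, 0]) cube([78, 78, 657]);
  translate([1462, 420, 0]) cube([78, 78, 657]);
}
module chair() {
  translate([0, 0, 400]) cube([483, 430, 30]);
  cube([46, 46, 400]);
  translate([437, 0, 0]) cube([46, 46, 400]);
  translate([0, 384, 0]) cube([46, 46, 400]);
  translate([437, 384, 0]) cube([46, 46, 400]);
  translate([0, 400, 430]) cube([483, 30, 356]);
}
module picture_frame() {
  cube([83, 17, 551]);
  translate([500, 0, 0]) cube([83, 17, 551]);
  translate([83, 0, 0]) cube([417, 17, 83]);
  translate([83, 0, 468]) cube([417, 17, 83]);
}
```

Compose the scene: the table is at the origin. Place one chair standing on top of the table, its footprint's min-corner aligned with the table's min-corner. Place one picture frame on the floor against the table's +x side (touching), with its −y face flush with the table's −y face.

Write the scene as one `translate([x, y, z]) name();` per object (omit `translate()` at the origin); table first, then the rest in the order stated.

table();
translate([0, 0, 695]) chair();
translate([1558, 0, 0]) picture_frame();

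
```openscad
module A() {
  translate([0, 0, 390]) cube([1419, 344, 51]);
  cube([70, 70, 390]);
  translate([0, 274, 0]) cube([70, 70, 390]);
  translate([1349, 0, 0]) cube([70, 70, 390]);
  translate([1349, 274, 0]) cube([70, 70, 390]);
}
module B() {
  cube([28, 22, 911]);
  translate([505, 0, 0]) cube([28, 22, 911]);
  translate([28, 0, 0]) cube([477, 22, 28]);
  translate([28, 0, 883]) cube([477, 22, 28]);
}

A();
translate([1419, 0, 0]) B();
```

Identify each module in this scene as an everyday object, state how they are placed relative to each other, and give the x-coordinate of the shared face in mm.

The bench's +x face and the picture frame's −x face are both at x = 1419 mm.

A is a bench. B is a picture frame. The picture frame is against the bench's +x side, with their −y faces flush. The x-coordinate of the shared face is 1419 mm.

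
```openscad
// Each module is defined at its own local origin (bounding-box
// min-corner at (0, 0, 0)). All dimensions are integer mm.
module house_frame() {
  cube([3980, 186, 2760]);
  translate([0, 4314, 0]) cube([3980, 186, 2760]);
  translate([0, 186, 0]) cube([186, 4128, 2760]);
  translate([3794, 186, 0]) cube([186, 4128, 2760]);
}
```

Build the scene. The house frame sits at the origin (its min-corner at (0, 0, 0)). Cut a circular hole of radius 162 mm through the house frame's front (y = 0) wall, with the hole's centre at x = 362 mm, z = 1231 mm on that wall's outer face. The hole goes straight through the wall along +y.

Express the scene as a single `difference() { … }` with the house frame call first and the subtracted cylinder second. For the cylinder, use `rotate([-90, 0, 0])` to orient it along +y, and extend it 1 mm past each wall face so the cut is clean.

difference() {
  house_frame();
  translate([362, -1, 1231]) rotate([-90, 0, 0]) cylinder(h = 188, r = 162);
}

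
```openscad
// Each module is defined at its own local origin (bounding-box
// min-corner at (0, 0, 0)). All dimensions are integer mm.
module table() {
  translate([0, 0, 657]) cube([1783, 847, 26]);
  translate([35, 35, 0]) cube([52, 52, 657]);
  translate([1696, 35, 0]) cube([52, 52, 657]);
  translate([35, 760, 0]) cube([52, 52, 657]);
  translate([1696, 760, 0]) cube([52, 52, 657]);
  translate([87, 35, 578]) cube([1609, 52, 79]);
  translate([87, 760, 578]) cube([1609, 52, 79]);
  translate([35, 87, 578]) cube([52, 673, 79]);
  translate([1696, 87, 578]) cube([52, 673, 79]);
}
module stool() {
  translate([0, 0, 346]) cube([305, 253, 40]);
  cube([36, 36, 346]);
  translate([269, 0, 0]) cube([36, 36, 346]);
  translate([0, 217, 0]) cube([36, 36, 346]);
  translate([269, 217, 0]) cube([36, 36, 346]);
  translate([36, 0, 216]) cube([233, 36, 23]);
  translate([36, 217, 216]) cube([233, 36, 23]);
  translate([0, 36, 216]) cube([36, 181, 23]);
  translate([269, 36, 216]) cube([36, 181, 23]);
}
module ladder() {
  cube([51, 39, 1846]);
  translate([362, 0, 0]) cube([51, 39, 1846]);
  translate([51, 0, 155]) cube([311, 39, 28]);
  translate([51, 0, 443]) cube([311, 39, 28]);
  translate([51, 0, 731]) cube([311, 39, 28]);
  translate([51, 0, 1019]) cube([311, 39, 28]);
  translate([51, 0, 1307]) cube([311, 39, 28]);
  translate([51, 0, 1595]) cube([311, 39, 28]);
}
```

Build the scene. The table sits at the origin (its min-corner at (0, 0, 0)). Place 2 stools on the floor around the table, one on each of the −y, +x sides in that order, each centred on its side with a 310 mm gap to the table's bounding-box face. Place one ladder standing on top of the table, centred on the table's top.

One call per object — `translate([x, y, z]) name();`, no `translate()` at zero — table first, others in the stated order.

table();
translate([739, -563, 0]) stool();
translate([2093, 297, 0]) stool();
translate([685, 404, 683]) ladder();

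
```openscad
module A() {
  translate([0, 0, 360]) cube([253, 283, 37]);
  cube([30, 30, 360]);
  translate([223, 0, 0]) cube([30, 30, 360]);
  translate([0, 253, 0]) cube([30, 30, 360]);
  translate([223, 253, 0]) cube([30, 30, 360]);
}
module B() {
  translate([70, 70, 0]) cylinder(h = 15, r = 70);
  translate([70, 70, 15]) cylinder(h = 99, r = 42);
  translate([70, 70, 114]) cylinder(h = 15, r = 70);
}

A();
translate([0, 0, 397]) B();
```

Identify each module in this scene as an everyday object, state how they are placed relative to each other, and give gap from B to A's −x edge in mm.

The spool's min-x is at 0; the stool's min-x is 0; gap = 0 mm.

A is a stool. B is a spool. The spool is on top of the stool. The gap from the spool to the stool's −x edge is 0 mm.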